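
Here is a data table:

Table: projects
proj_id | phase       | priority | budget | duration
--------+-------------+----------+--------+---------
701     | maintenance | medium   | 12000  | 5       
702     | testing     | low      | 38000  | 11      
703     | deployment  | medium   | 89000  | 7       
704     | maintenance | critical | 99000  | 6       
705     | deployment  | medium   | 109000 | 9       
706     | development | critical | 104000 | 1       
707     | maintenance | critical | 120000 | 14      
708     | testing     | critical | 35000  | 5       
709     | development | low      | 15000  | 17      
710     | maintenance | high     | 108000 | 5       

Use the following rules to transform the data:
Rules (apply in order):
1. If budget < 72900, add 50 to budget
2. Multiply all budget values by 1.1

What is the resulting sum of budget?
802120.0

Step 1: Apply Rule 1 - Add 50 to records with budget < 72900
  - 4 records affected: 100000 + (4 × 50) = 100200
  - Unaffected records: 629000
  - Sum after Rule 1: 729200
Step 2: Apply Rule 2 - Multiply all by 1.1
  - 729200 × 1.1 = 802120.0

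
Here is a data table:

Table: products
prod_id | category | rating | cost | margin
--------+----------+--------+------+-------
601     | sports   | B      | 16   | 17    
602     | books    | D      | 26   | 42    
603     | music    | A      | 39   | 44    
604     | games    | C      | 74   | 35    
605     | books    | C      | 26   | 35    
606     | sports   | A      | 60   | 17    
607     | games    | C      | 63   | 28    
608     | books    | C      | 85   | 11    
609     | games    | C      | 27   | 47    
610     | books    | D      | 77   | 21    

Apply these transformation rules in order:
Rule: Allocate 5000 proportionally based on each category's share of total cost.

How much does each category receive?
books: 2170.39, games: 1663.29, music: 395.54, sports: 770.79

Step 1: Calculate total cost = 493
Step 2: Calculate each category's proportion:
  books: 214/493 = 43.41% → 2170.39
  games: 164/493 = 33.27% → 1663.29
  music: 39/493 = 7.91% → 395.54
  sports: 76/493 = 15.42% → 770.79
Step 3: Verify: sum of allocations ≈ 5000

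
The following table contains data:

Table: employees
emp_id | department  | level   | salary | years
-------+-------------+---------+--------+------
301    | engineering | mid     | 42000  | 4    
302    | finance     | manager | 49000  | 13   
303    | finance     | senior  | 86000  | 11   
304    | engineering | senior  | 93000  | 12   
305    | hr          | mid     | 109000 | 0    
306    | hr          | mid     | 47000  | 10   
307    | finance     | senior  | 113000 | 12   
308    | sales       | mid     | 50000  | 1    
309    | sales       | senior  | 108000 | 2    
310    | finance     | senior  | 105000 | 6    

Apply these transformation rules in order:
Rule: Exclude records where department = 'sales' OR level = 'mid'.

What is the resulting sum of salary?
446000

Step 1: Find records where department = 'sales' OR level = 'mid'
Step 2: 5 records match, summing to 356000
Step 3: Original sum: 802000
Step 4: Remaining sum = 802000 - 356000 = 446000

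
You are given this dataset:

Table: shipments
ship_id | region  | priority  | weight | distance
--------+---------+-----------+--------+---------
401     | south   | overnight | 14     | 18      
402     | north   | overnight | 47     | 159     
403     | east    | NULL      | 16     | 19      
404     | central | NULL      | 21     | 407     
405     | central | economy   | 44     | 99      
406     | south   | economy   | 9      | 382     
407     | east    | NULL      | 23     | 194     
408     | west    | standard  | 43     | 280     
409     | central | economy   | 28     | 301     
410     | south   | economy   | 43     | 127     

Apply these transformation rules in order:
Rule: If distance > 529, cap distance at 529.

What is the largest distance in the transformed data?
407

Step 1: Original maximum distance = 407
Step 2: Check cap of 529 against maximum
Step 3: No records exceed the cap (max 407 <= cap 529), so no capping applies
Step 4: Maximum after transformation = 407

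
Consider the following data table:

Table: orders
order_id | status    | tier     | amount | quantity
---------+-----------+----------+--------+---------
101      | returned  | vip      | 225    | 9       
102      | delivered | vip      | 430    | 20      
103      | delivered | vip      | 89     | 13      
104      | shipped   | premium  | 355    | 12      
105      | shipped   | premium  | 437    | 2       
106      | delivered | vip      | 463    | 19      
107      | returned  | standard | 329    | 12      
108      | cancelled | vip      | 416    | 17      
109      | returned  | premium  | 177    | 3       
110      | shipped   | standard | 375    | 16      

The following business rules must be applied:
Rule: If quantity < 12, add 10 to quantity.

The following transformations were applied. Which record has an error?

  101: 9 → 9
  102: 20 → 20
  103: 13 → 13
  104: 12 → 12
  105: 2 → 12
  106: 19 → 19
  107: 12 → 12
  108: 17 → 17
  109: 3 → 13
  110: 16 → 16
Record 101 has an error. The correct transformed value should be 19, not 9.

Step 1: Check each record against the rule
Step 2: Record 101 has quantity = 9
Step 3: Since 9 < 12, the bonus should have been applied
Step 4: Correct value = 19, but claimed value = 9
Conclusion: Record 101 has the error.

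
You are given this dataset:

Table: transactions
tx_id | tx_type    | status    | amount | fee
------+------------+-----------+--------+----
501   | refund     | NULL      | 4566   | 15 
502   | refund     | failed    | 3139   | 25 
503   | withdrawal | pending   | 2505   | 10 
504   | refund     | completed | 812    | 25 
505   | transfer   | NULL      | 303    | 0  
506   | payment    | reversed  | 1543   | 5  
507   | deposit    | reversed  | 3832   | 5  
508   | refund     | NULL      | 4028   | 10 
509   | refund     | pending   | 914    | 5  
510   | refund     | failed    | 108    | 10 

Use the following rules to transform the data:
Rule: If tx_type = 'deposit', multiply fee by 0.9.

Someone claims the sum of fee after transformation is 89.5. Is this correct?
No, the correct result is 109.5.

Step 1: Calculate the correct sum after transformation
Step 2: Apply multiplier 0.9 to records where tx_type = 'deposit'
Step 3: Correct result = 109.5
Step 4: Claimed result = 89.5
Step 5: 109.5 ≠ 89.5
Conclusion: The claimed result is incorrect. The correct answer is 109.5.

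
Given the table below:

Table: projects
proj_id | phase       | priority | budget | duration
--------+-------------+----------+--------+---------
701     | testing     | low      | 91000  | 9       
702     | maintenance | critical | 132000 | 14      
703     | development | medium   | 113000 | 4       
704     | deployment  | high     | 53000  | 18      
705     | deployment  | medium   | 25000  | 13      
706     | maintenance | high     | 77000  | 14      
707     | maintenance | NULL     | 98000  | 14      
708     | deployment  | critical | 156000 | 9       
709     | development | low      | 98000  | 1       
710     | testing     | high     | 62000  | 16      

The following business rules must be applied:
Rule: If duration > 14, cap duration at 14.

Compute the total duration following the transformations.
106

Step 1: 2 records have duration > 14
Step 2: These records originally summed to 34
Step 3: After capping: 2 × 14 = 28
Step 4: Unaffected records sum: 78
Step 5: Final sum = 28 + 78 = 106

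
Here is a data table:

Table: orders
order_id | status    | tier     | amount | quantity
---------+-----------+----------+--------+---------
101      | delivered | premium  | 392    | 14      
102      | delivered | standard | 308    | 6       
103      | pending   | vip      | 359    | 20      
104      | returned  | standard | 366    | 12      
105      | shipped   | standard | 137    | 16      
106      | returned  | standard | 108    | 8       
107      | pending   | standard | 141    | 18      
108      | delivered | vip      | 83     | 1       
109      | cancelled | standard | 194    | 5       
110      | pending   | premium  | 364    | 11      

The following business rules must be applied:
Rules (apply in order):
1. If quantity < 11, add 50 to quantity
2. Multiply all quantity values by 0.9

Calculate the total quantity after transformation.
279.9

Step 1: Apply Rule 1 - Add 50 to records with quantity < 11
  - 4 records affected: 20 + (4 × 50) = 220
  - Unaffected records: 91
  - Sum after Rule 1: 311
Step 2: Apply Rule 2 - Multiply all by 0.9
  - 311 × 0.9 = 279.9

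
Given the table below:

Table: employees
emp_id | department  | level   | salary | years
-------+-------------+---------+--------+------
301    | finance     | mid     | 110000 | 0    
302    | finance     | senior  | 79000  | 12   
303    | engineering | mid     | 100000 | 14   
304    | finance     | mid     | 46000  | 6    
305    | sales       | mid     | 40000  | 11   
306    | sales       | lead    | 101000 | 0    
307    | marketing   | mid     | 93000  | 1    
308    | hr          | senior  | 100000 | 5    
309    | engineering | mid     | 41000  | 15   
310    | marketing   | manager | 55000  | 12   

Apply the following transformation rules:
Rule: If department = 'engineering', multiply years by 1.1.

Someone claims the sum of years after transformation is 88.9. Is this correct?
No, the correct result is 78.9.

Step 1: Calculate the correct sum after transformation
Step 2: Apply multiplier 1.1 to records where department = 'engineering'
Step 3: Correct result = 78.9
Step 4: Claimed result = 88.9
Step 5: 78.9 ≠ 88.9
Conclusion: The claimed result is incorrect. The correct answer is 78.9.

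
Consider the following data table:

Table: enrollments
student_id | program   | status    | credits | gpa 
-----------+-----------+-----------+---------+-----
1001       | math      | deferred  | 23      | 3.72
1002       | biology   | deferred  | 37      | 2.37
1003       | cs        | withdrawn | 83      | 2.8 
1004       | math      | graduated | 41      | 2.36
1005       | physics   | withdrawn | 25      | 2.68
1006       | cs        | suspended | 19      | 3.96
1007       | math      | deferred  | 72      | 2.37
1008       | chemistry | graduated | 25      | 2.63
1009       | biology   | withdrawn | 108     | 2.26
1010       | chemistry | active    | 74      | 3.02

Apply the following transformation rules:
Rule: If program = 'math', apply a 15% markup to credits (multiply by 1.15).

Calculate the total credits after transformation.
527.4

Step 1: Records with program = 'math' have total credits = 136
Step 2: Apply multiplier: 136 × 1.15 = 156.4
Step 3: Other records total: 371
Step 4: Final sum = 156.4 + 371 = 527.4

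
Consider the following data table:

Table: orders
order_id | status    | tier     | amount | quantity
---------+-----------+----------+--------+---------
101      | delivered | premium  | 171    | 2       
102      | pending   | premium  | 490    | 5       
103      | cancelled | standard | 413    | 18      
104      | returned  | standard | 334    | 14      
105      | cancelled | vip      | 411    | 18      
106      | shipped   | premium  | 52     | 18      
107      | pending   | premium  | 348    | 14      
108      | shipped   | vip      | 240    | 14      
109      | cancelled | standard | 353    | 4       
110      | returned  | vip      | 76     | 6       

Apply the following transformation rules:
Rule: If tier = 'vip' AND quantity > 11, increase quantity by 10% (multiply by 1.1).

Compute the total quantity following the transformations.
116.2

Step 1: Find records where tier = 'vip' AND quantity > 11
Step 2: 2 records match, summing to 32
Step 3: After multiplier: 32 × 1.1 = 35.2
Step 4: Unaffected records sum: 81
Step 5: Final sum = 35.2 + 81 = 116.2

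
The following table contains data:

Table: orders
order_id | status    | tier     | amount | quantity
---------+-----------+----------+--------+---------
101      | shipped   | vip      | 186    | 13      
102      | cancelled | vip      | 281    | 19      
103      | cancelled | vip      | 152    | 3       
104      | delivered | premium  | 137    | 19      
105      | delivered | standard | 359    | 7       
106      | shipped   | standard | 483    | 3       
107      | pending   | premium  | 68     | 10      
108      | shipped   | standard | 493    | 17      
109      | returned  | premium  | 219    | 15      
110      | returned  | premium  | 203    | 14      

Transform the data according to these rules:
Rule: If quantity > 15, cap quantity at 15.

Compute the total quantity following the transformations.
110

Step 1: 3 records have quantity > 15
Step 2: These records originally summed to 55
Step 3: After capping: 3 × 15 = 45
Step 4: Unaffected records sum: 65
Step 5: Final sum = 45 + 65 = 110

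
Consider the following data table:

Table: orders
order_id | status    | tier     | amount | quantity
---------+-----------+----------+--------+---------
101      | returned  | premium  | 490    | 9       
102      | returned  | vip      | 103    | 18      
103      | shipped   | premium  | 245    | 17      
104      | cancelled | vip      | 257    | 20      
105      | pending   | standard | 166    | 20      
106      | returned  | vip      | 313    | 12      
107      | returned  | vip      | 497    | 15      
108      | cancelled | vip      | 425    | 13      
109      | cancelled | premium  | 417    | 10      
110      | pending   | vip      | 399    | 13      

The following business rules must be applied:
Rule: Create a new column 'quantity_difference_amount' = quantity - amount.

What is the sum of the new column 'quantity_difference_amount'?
-3165

Step 1: For each record, compute quantity - amount
Example calculations:
  9 - 490 = -481
  18 - 103 = -85
  17 - 245 = -228
  ...
Step 2: Sum all derived values
Step 3: Total = -3165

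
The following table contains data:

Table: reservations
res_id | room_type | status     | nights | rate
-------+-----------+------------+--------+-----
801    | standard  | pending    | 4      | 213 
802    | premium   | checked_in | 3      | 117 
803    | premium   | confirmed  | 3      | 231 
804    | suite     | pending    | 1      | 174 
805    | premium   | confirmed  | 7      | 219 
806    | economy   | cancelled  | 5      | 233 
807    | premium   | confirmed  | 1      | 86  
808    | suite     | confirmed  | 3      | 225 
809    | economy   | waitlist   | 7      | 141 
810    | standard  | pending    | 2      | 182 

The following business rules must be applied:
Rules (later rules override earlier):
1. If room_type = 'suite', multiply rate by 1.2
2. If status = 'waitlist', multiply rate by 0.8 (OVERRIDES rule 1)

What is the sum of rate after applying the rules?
1872.6

Step 1: Rule 2 takes priority for records with status = 'waitlist'
  - 1 records: 141 × 0.8 = 112.8
Step 2: Rule 1 applies to remaining records with room_type = 'suite'
  - 2 records: 399 × 1.2 = 478.8
Step 3: Other records unchanged: 1281
Step 4: Final sum = 112.8 + 478.8 + 1281 = 1872.6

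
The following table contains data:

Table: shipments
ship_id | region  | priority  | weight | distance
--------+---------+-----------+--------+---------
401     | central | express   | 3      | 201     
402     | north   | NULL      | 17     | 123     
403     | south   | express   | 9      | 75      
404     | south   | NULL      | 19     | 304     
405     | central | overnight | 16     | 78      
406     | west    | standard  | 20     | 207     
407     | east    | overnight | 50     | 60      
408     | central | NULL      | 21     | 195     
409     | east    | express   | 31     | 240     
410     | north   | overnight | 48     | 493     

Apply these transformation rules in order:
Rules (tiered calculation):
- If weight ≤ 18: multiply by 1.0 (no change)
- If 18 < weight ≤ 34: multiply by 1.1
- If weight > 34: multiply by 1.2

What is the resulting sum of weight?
262.7

Step 1: Tier 1 (weight ≤ 18): 4 records, sum = 45 × 1.0 = 45.0
Step 2: Tier 2 (18 < weight ≤ 34): 4 records, sum = 91 × 1.1 = 100.1
Step 3: Tier 3 (weight > 34): 2 records, sum = 98 × 1.2 = 117.6
Step 4: Final sum = 45.0 + 100.1 + 117.6 = 262.7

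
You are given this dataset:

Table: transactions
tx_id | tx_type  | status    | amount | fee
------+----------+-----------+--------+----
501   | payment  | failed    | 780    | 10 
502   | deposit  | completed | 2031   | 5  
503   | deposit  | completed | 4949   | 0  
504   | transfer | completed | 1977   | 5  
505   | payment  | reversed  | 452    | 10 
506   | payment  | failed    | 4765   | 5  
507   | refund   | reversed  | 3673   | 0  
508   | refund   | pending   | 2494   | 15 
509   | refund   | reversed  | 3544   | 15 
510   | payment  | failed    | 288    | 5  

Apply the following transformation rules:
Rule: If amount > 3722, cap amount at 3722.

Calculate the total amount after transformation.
22683

Step 1: 2 records have amount > 3722
Step 2: These records originally summed to 9714
Step 3: After capping: 2 × 3722 = 7444
Step 4: Unaffected records sum: 15239
Step 5: Final sum = 7444 + 15239 = 22683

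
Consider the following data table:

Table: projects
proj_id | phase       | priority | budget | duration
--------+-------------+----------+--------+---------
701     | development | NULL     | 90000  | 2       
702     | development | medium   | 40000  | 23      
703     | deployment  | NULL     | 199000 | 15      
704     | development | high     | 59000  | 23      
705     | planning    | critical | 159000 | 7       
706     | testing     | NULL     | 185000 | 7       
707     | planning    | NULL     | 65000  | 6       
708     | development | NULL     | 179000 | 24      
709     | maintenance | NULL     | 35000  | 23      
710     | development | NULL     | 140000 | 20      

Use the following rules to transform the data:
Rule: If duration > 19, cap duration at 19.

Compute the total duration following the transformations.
132

Step 1: 5 records have duration > 19
Step 2: These records originally summed to 113
Step 3: After capping: 5 × 19 = 95
Step 4: Unaffected records sum: 37
Step 5: Final sum = 95 + 37 = 132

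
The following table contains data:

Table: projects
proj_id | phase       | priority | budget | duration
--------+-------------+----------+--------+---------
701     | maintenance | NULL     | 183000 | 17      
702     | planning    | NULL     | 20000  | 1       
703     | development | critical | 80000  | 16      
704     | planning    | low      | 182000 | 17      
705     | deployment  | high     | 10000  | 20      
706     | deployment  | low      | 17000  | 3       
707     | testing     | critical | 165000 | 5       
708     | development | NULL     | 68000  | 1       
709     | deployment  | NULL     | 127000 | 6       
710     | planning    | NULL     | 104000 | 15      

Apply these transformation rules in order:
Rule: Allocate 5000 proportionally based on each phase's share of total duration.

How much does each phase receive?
deployment: 1435.64, development: 841.58, maintenance: 841.58, planning: 1633.66, testing: 247.52

Step 1: Calculate total duration = 101
Step 2: Calculate each phase's proportion:
  deployment: 29/101 = 28.71% → 1435.64
  development: 17/101 = 16.83% → 841.58
  maintenance: 17/101 = 16.83% → 841.58
  planning: 33/101 = 32.67% → 1633.66
  testing: 5/101 = 4.95% → 247.52
Step 3: Verify: sum of allocations ≈ 5000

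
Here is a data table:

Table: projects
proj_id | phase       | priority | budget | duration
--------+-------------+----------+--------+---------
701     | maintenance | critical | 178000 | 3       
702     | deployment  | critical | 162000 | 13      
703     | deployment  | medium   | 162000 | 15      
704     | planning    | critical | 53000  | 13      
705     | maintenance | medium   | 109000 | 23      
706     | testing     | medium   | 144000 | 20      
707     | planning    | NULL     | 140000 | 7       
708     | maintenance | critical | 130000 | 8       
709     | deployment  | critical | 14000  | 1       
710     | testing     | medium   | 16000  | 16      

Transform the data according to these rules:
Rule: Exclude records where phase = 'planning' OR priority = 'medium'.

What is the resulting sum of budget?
484000

Step 1: Find records where phase = 'planning' OR priority = 'medium'
Step 2: 6 records match, summing to 624000
Step 3: Original sum: 1108000
Step 4: Remaining sum = 1108000 - 624000 = 484000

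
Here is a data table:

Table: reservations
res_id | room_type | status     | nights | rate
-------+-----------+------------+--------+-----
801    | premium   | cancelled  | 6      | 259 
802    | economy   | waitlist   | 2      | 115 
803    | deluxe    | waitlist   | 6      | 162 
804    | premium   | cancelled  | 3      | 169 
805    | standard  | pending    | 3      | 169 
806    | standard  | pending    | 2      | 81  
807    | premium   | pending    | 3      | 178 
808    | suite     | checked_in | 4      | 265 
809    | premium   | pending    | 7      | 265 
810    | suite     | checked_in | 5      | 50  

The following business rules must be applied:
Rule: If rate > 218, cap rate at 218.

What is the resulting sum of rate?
1578

Step 1: 3 records have rate > 218
Step 2: These records originally summed to 789
Step 3: After capping: 3 × 218 = 654
Step 4: Unaffected records sum: 924
Step 5: Final sum = 654 + 924 = 1578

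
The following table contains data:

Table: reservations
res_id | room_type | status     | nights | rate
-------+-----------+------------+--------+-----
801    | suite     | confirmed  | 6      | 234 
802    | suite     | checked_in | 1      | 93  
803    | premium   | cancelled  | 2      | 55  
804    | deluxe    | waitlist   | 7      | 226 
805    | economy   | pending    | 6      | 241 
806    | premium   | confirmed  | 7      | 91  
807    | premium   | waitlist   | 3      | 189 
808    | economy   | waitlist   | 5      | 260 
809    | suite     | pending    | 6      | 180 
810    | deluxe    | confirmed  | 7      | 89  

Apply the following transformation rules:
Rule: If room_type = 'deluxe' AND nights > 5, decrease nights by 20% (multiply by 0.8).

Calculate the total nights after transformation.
47.2

Step 1: Find records where room_type = 'deluxe' AND nights > 5
Step 2: 2 records match, summing to 14
Step 3: After multiplier: 14 × 0.8 = 11.2
Step 4: Unaffected records sum: 36
Step 5: Final sum = 11.2 + 36 = 47.2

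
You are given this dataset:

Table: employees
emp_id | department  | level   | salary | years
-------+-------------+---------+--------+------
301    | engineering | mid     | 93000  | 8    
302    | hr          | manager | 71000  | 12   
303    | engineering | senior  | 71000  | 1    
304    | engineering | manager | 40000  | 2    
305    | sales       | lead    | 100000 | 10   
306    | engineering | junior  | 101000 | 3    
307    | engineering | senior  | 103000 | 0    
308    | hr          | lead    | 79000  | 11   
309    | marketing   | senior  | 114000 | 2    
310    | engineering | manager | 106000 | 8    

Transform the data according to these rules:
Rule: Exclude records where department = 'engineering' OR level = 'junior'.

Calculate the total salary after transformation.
364000

Step 1: Find records where department = 'engineering' OR level = 'junior'
Step 2: 6 records match, summing to 514000
Step 3: Original sum: 878000
Step 4: Remaining sum = 878000 - 514000 = 364000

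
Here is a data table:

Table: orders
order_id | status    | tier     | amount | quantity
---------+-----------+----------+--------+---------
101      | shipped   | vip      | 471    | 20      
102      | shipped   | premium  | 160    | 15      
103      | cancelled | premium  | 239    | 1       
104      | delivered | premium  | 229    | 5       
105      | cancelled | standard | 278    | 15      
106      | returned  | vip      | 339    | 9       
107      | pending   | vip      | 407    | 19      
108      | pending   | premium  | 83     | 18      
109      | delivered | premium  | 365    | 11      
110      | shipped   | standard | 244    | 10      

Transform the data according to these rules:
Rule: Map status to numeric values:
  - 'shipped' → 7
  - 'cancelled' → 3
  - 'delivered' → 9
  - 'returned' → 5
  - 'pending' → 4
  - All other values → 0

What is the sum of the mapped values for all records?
58

Step 1: Apply mapping to each record
Step 2: Count by status:
  'shipped': 3 records × 7 = 21
  'cancelled': 2 records × 3 = 6
  'delivered': 2 records × 9 = 18
  'returned': 1 records × 5 = 5
  'pending': 2 records × 4 = 8
Step 3: Sum all mapped values = 58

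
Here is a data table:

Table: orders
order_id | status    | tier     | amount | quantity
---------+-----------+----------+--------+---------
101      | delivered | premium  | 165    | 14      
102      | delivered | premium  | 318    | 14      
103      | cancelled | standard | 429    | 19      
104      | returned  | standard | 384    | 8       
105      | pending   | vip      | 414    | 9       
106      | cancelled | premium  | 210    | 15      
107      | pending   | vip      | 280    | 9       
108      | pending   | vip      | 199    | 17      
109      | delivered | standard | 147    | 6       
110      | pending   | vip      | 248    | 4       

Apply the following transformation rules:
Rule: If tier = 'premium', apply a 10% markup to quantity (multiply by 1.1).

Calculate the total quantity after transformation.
119.3

Step 1: Records with tier = 'premium' have total quantity = 43
Step 2: Apply multiplier: 43 × 1.1 = 47.3
Step 3: Other records total: 72
Step 4: Final sum = 47.3 + 72 = 119.3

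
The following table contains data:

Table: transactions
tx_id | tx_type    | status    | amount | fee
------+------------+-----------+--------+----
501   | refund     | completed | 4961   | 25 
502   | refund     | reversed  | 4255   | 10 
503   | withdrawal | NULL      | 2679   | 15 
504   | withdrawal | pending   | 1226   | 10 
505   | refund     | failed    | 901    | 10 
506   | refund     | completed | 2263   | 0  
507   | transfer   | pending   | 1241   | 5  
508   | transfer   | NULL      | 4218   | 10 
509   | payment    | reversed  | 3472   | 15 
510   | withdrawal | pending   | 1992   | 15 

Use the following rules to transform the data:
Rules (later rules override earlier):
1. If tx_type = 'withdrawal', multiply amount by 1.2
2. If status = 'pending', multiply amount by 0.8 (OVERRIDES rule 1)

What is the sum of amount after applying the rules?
26852.0

Step 1: Rule 2 takes priority for records with status = 'pending'
  - 3 records: 4459 × 0.8 = 3567.2
Step 2: Rule 1 applies to remaining records with tx_type = 'withdrawal'
  - 1 records: 2679 × 1.2 = 3214.8
Step 3: Other records unchanged: 20070
Step 4: Final sum = 3567.2 + 3214.8 + 20070 = 26852.0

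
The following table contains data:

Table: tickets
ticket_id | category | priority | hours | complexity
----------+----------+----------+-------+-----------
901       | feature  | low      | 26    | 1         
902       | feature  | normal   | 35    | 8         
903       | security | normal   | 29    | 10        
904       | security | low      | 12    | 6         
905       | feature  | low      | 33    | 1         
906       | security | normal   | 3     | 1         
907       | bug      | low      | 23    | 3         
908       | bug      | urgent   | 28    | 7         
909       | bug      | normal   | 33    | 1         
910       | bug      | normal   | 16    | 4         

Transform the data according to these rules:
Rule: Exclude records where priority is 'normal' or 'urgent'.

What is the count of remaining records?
4

Step 1: Count records to exclude
  - 5 (normal) + 1 (urgent) = 6 records
Step 2: Total records: 10
Step 3: Remaining = 10 - 6 = 4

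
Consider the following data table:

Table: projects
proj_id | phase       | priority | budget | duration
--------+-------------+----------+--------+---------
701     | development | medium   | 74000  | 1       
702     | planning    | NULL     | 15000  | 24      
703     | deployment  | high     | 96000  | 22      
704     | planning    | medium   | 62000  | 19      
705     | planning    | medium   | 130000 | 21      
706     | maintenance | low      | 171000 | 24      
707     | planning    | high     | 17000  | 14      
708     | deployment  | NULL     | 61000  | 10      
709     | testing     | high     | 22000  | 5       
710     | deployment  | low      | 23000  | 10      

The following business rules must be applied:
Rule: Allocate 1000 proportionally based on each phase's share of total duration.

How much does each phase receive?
deployment: 280.0, development: 6.67, maintenance: 160.0, planning: 520.0, testing: 33.33

Step 1: Calculate total duration = 150
Step 2: Calculate each phase's proportion:
  deployment: 42/150 = 28.00% → 280.0
  development: 1/150 = 0.67% → 6.67
  maintenance: 24/150 = 16.00% → 160.0
  planning: 78/150 = 52.00% → 520.0
  testing: 5/150 = 3.33% → 33.33
Step 3: Verify: sum of allocations ≈ 1000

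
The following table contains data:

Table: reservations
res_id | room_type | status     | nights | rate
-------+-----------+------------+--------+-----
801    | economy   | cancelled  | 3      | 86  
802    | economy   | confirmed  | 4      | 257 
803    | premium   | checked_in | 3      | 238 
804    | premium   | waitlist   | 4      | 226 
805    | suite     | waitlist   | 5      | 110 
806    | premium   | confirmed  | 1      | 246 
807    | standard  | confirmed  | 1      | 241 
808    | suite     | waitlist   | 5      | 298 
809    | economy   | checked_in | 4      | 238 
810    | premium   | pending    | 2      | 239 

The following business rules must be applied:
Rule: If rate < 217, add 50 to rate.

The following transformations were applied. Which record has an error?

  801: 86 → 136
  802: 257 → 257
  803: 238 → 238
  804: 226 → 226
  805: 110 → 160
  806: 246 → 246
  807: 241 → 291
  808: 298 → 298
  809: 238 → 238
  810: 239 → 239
Record 807 has an error. The correct transformed value should be 241, not 291.

Step 1: Check each record against the rule
Step 2: Record 807 has rate = 241
Step 3: Since 241 >= 217, the bonus should not have been applied
Step 4: Correct value = 241, but claimed value = 291
Conclusion: Record 807 has the error.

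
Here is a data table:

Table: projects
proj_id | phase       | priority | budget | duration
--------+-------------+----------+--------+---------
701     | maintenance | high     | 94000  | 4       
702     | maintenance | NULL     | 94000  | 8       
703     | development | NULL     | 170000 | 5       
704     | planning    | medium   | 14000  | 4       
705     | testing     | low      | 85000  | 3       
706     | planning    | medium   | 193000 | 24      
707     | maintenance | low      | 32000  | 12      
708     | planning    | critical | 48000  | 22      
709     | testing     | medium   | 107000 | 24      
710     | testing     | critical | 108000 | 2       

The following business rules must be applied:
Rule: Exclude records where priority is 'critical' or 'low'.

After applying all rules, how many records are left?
6

Step 1: Count records to exclude
  - 2 (critical) + 2 (low) = 4 records
Step 2: Total records: 10
Step 3: Remaining = 10 - 4 = 6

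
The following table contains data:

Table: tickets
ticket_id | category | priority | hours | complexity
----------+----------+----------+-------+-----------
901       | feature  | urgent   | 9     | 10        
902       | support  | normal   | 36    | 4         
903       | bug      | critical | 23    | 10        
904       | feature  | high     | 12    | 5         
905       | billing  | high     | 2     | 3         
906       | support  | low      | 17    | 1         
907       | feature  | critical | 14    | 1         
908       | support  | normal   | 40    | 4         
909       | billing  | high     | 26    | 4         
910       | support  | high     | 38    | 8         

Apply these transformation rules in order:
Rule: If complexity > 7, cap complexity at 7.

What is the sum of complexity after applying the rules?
43

Step 1: 3 records have complexity > 7
Step 2: These records originally summed to 28
Step 3: After capping: 3 × 7 = 21
Step 4: Unaffected records sum: 22
Step 5: Final sum = 21 + 22 = 43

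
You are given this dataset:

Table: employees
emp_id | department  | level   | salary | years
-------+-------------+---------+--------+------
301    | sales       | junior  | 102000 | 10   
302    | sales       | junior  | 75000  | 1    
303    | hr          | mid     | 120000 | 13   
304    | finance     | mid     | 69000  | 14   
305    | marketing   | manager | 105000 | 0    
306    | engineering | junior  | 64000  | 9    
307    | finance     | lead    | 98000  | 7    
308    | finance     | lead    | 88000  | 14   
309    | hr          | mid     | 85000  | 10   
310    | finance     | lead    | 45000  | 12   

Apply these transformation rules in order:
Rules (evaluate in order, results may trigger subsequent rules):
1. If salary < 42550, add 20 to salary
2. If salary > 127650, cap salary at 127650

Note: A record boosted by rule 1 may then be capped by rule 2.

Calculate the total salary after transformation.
851000

Step 1: Apply rule 1 to records with salary < 42550
  - 0 records get bonus of 20
  - Of these, 0 records then exceed 127650 and get capped
Step 2: Apply rule 2 to records with salary > 127650
  - 0 records (original) are capped
Step 3: Calculate final sum = 851000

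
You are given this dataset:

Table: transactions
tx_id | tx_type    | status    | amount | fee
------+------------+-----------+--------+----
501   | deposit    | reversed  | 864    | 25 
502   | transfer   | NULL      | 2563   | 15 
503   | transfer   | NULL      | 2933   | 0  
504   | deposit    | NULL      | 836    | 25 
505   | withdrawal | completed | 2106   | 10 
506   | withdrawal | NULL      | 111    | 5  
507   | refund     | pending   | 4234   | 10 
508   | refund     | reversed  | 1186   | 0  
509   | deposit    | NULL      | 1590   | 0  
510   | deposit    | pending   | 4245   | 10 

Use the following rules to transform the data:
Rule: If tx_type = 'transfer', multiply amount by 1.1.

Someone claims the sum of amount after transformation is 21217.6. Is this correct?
Yes, the result is correct.

Step 1: Calculate the correct sum after transformation
Step 2: Apply multiplier 1.1 to records where tx_type = 'transfer'
Step 3: Correct result = 21217.6
Step 4: Claimed result = 21217.6
Step 5: 21217.6 = 21217.6 ✓
Conclusion: The claimed result is correct.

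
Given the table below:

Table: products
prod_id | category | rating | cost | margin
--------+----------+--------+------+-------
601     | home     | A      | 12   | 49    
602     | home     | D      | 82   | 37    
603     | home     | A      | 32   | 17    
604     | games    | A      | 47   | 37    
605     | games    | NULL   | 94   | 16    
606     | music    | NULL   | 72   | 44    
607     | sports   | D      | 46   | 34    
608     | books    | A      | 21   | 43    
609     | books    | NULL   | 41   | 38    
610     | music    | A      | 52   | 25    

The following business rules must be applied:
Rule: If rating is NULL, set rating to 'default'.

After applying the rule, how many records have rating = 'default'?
3

Step 1: Count records where rating IS NULL
Step 2: Found 3 records with NULL rating
Step 3: These records will have rating set to 'default'
Step 4: Records already having rating = 'default': 0
Step 5: Answer: 3 + 0 = 3 records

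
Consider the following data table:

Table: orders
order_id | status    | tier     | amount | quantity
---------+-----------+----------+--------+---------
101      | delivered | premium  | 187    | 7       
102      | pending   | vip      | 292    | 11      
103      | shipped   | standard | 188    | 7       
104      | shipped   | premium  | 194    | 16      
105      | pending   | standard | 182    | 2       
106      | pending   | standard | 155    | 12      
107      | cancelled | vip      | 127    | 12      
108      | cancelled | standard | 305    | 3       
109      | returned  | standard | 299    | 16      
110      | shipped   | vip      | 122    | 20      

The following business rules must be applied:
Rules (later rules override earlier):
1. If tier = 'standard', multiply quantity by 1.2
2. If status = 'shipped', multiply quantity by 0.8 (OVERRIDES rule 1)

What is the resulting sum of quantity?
104.0

Step 1: Rule 2 takes priority for records with status = 'shipped'
  - 3 records: 43 × 0.8 = 34.4
Step 2: Rule 1 applies to remaining records with tier = 'standard'
  - 4 records: 33 × 1.2 = 39.6
Step 3: Other records unchanged: 30
Step 4: Final sum = 34.4 + 39.6 + 30 = 104.0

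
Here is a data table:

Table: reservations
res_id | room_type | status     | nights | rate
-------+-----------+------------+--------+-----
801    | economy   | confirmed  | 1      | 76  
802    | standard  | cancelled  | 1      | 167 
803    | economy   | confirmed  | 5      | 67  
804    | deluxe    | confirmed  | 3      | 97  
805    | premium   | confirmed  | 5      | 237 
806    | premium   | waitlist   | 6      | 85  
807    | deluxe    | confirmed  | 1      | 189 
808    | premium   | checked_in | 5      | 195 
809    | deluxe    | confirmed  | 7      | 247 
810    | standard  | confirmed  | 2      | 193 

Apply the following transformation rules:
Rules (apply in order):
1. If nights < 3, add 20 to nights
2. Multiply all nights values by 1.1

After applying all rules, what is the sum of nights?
127.6

Step 1: Apply Rule 1 - Add 20 to records with nights < 3
  - 4 records affected: 5 + (4 × 20) = 85
  - Unaffected records: 31
  - Sum after Rule 1: 116
Step 2: Apply Rule 2 - Multiply all by 1.1
  - 116 × 1.1 = 127.6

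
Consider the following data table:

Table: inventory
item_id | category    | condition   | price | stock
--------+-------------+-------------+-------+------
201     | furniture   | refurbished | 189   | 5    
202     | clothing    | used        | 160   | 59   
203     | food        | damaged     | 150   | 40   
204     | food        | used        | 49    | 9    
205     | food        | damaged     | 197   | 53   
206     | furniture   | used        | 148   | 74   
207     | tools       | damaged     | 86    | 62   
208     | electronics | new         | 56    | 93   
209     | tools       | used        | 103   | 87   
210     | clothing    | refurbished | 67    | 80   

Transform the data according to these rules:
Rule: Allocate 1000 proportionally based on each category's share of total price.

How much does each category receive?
clothing: 188.38, electronics: 46.47, food: 328.63, furniture: 279.67, tools: 156.85

Step 1: Calculate total price = 1205
Step 2: Calculate each category's proportion:
  clothing: 227/1205 = 18.84% → 188.38
  electronics: 56/1205 = 4.65% → 46.47
  food: 396/1205 = 32.86% → 328.63
  furniture: 337/1205 = 27.97% → 279.67
  tools: 189/1205 = 15.68% → 156.85
Step 3: Verify: sum of allocations ≈ 1000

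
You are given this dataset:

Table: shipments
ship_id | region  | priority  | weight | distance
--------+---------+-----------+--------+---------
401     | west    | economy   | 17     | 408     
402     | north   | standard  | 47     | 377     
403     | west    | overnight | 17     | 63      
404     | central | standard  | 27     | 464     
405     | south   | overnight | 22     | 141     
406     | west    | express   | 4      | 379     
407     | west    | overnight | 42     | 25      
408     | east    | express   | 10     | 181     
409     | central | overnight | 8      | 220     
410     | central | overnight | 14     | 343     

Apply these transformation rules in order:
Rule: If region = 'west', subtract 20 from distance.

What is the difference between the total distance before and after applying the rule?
80

Step 1: Original sum of distance = 2601
Step 2: 4 records have region = 'west'
Step 3: Each affected record changes by -20
Step 4: Total change = 4 × -20 = -80
Step 5: New sum = 2601 + -80 = 2521
Step 6: Difference = |2521 - 2601| = 80
        (Sum decreased by 80)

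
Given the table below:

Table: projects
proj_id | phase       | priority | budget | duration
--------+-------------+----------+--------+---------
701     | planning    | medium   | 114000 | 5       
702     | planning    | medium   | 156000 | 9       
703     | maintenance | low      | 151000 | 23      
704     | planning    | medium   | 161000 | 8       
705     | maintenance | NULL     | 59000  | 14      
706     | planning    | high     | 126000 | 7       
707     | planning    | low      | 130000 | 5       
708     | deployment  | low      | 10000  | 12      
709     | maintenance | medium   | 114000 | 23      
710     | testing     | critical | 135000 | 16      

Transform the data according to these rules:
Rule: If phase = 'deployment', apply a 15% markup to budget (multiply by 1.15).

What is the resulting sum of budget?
1157500.0

Step 1: Records with phase = 'deployment' have total budget = 10000
Step 2: Apply multiplier: 10000 × 1.15 = 11500.0
Step 3: Other records total: 1146000
Step 4: Final sum = 11500.0 + 1146000 = 1157500.0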